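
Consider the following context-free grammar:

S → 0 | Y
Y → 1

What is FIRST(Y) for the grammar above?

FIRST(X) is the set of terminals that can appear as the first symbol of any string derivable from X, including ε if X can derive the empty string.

We compute FIRST(Y) using the standard algorithm.
FIRST(S) = {0, 1}
FIRST(Y) = {1}
Therefore, FIRST(Y) = {1}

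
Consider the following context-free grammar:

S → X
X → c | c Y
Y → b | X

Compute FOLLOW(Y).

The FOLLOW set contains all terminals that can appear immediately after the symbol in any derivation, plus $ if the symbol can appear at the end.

We compute FOLLOW(Y) using the standard algorithm.
FOLLOW(S) starts with {$}.
FIRST(S) = {c}
FIRST(X) = {c}
FIRST(Y) = {b, c}
FOLLOW(S) = {$}
FOLLOW(X) = {$}
FOLLOW(Y) = {$}
Therefore, FOLLOW(Y) = {$}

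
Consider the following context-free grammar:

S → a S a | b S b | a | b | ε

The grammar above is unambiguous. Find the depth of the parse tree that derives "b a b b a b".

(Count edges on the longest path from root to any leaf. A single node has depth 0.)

4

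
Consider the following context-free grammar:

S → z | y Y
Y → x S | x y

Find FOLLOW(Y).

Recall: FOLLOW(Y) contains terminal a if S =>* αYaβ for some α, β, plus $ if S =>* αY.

We compute FOLLOW(Y) using the standard algorithm.
FOLLOW(S) starts with {$}.
FIRST(S) = {y, z}
FIRST(Y) = {x}
FOLLOW(S) = {$}
FOLLOW(Y) = {$}
Therefore, FOLLOW(Y) = {$}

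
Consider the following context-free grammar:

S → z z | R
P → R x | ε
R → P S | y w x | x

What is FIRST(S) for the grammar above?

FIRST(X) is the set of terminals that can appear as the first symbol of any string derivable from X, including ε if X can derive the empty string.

We compute FIRST(S) using the standard algorithm.
FIRST(P) = {x, y, z, ε}
FIRST(R) = {x, y, z}
FIRST(S) = {x, y, z}
Therefore, FIRST(S) = {x, y, z}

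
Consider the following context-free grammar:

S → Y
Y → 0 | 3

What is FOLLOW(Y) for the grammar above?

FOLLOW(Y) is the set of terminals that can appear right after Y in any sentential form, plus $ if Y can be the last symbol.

We compute FOLLOW(Y) using the standard algorithm.
FOLLOW(S) starts with {$}.
FIRST(S) = {0, 3}
FIRST(Y) = {0, 3}
FOLLOW(S) = {$}
FOLLOW(Y) = {$}
Therefore, FOLLOW(Y) = {$}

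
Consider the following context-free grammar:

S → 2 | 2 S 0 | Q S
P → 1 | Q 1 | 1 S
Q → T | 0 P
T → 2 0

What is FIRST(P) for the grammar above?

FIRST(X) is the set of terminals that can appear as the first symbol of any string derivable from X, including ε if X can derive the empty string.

We compute FIRST(P) using the standard algorithm.
FIRST(P) = {0, 1, 2}
FIRST(Q) = {0, 2}
FIRST(S) = {0, 2}
FIRST(T) = {2}
Therefore, FIRST(P) = {0, 1, 2}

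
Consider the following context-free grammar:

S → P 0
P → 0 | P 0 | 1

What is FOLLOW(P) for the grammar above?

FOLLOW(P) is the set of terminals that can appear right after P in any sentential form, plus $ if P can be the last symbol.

We compute FOLLOW(P) using the standard algorithm.
FOLLOW(S) starts with {$}.
FIRST(P) = {0, 1}
FIRST(S) = {0, 1}
FOLLOW(P) = {0}
FOLLOW(S) = {$}
Therefore, FOLLOW(P) = {0}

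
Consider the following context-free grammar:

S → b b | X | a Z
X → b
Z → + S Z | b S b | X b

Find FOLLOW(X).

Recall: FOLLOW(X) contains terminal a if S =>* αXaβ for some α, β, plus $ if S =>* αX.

We compute FOLLOW(X) using the standard algorithm.
FOLLOW(S) starts with {$}.
FIRST(S) = {a, b}
FIRST(X) = {b}
FIRST(Z) = {+, b}
FOLLOW(S) = {$, +, b}
FOLLOW(X) = {$, +, b}
FOLLOW(Z) = {$, +, b}
Therefore, FOLLOW(X) = {$, +, b}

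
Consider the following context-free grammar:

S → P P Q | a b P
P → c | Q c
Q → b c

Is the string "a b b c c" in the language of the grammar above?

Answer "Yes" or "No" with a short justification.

Yes - a valid derivation exists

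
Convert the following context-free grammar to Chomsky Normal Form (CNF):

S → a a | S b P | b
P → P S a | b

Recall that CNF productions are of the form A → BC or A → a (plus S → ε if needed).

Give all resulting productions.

TA → a; TB → b; S → b; P → b; S → TA TA; S → S X0; X0 → TB P; P → P X1; X1 → S TA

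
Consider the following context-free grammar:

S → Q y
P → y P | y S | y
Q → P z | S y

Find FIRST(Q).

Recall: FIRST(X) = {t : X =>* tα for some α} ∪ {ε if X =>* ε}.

We compute FIRST(Q) using the standard algorithm.
FIRST(P) = {y}
FIRST(Q) = {y}
FIRST(S) = {y}
Therefore, FIRST(Q) = {y}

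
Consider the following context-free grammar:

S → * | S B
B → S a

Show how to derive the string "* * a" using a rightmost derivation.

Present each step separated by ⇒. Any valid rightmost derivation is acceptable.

S ⇒ S B ⇒ S S a ⇒ S * a ⇒ * * a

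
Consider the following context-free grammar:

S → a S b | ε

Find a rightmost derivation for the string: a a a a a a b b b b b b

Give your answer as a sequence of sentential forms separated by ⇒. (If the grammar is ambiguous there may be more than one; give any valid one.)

S ⇒ a S b ⇒ a a S b b ⇒ a a a S b b b ⇒ a a a a S b b b b ⇒ a a a a a S b b b b b ⇒ a a a a a a S b b b b b b ⇒ a a a a a a b b b b b b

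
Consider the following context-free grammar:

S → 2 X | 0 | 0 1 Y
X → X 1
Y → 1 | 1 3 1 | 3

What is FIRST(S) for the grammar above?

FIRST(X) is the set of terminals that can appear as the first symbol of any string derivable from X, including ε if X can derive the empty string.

We compute FIRST(S) using the standard algorithm.
FIRST(S) = {0, 2}
FIRST(X) = {}
FIRST(Y) = {1, 3}
Therefore, FIRST(S) = {0, 2}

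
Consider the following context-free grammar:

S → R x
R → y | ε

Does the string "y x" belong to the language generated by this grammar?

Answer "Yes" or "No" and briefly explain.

Yes - a valid derivation exists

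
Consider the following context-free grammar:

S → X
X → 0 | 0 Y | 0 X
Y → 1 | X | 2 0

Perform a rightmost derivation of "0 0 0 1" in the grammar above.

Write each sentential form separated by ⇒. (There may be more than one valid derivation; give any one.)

S ⇒ X ⇒ 0 X ⇒ 0 0 X ⇒ 0 0 0 Y ⇒ 0 0 0 1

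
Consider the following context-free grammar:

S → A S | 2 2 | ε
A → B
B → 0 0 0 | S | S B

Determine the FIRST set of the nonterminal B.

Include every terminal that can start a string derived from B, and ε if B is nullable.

We compute FIRST(B) using the standard algorithm.
FIRST(A) = {0, 2, ε}
FIRST(B) = {0, 2, ε}
FIRST(S) = {0, 2, ε}
Therefore, FIRST(B) = {0, 2, ε}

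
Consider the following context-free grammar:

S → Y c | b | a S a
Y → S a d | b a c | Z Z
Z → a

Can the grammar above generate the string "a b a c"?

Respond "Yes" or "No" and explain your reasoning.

No - no valid derivation exists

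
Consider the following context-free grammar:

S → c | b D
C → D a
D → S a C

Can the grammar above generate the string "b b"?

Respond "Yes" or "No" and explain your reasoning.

No - no valid derivation exists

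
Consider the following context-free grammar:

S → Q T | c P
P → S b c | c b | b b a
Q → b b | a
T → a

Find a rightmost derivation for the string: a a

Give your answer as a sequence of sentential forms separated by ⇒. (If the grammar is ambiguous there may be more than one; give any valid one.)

S ⇒ Q T ⇒ Q a ⇒ a a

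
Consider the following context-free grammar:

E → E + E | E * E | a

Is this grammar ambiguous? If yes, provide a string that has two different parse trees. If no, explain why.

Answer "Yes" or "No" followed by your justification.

Yes - the string 'a + a + a * a' has two distinct leftmost derivations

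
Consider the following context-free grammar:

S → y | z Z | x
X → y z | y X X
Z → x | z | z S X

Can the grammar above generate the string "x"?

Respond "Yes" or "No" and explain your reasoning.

Yes - a valid derivation exists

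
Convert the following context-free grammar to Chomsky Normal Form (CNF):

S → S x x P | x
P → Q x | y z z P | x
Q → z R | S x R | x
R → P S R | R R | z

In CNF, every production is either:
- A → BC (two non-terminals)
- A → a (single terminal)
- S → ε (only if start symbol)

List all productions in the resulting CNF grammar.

TX → x; S → x; TY → y; TZ → z; P → x; Q → x; R → z; S → S X0; X0 → TX X1; X1 → TX P; P → Q TX; P → TY X2; X2 → TZ X3; X3 → TZ P; Q → TZ R; Q → S X4; X4 → TX R; R → P X5; X5 → S R; R → R R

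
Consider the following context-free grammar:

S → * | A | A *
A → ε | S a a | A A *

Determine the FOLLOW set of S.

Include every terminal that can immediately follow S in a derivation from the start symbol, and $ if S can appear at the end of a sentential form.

We compute FOLLOW(S) using the standard algorithm.
FOLLOW(S) starts with {$}.
FIRST(A) = {*, a, ε}
FIRST(S) = {*, a, ε}
FOLLOW(A) = {$, *, a}
FOLLOW(S) = {$, a}
Therefore, FOLLOW(S) = {$, a}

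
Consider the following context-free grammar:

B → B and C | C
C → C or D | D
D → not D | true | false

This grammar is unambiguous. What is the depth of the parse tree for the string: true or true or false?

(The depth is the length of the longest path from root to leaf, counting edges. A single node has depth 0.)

5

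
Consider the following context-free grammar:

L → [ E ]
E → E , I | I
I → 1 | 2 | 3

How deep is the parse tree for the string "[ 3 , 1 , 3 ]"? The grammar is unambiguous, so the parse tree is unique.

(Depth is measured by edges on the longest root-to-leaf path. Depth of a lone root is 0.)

5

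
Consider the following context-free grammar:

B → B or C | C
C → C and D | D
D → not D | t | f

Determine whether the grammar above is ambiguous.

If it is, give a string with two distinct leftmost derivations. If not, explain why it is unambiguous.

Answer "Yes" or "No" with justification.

No - the grammar is unambiguous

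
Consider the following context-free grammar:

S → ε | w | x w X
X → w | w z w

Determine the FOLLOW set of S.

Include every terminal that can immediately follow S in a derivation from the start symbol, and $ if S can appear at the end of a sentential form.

We compute FOLLOW(S) using the standard algorithm.
FOLLOW(S) starts with {$}.
FIRST(S) = {w, x, ε}
FIRST(X) = {w}
FOLLOW(S) = {$}
FOLLOW(X) = {$}
Therefore, FOLLOW(S) = {$}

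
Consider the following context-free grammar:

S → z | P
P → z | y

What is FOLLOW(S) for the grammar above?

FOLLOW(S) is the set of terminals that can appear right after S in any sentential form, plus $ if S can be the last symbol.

We compute FOLLOW(S) using the standard algorithm.
FOLLOW(S) starts with {$}.
FIRST(P) = {y, z}
FIRST(S) = {y, z}
FOLLOW(P) = {$}
FOLLOW(S) = {$}
Therefore, FOLLOW(S) = {$}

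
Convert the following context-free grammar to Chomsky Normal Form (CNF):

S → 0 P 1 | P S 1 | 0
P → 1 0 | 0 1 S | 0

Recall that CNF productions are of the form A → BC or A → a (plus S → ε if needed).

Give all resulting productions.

T0 → 0; T1 → 1; S → 0; P → 0; S → T0 X0; X0 → P T1; S → P X1; X1 → S T1; P → T1 T0; P → T0 X2; X2 → T1 S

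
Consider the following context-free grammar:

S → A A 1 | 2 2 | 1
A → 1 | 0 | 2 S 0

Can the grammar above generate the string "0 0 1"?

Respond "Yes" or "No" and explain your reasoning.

Yes - a valid derivation exists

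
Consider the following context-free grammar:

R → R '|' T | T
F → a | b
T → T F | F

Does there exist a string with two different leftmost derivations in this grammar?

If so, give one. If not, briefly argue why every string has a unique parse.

No - every string in the language has a unique leftmost derivation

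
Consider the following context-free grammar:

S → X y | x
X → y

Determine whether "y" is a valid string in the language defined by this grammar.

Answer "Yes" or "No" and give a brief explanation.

No - no valid derivation exists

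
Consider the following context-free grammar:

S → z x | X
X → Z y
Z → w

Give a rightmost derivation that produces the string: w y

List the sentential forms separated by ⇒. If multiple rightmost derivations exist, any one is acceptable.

S ⇒ X ⇒ Z y ⇒ w y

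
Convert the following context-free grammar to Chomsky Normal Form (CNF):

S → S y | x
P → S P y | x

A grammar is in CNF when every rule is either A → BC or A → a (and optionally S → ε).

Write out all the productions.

TY → y; S → x; P → x; S → S TY; P → S X0; X0 → P TY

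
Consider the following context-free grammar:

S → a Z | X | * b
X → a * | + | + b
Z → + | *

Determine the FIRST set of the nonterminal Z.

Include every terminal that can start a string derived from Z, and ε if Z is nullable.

We compute FIRST(Z) using the standard algorithm.
FIRST(S) = {*, +, a}
FIRST(X) = {+, a}
FIRST(Z) = {*, +}
Therefore, FIRST(Z) = {*, +}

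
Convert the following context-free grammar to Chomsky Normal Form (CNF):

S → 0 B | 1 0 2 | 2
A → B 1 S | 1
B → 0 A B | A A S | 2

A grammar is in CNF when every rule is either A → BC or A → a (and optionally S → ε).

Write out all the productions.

T0 → 0; T1 → 1; T2 → 2; S → 2; A → 1; B → 2; S → T0 B; S → T1 X0; X0 → T0 T2; A → B X1; X1 → T1 S; B → T0 X2; X2 → A B; B → A X3; X3 → A S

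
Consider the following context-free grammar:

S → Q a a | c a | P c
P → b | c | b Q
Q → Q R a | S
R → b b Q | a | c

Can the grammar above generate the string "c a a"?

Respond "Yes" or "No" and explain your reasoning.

No - no valid derivation exists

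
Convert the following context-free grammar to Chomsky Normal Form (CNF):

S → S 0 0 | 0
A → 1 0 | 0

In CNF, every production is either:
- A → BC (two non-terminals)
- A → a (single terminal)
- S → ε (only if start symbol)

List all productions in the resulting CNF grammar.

T0 → 0; S → 0; T1 → 1; A → 0; S → S X0; X0 → T0 T0; A → T1 T0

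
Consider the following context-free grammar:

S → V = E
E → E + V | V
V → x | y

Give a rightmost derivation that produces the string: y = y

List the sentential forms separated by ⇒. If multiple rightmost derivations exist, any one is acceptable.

S ⇒ V = E ⇒ V = V ⇒ V = y ⇒ y = y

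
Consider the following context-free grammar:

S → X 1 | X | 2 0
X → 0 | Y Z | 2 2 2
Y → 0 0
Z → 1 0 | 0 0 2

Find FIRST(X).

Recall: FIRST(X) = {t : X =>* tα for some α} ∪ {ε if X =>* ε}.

We compute FIRST(X) using the standard algorithm.
FIRST(S) = {0, 2}
FIRST(X) = {0, 2}
FIRST(Y) = {0}
FIRST(Z) = {0, 1}
Therefore, FIRST(X) = {0, 2}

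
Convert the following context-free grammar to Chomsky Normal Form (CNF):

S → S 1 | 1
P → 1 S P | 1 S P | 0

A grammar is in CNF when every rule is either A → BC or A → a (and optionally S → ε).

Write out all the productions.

T1 → 1; S → 1; P → 0; S → S T1; P → T1 X0; X0 → S P; P → T1 X1; X1 → S P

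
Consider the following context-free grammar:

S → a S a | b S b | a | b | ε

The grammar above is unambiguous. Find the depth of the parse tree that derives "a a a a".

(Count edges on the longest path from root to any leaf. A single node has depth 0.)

3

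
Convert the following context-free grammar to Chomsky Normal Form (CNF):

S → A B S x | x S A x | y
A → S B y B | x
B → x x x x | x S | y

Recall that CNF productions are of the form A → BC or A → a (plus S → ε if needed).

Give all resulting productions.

TX → x; S → y; TY → y; A → x; B → y; S → A X0; X0 → B X1; X1 → S TX; S → TX X2; X2 → S X3; X3 → A TX; A → S X4; X4 → B X5; X5 → TY B; B → TX X6; X6 → TX X7; X7 → TX TX; B → TX S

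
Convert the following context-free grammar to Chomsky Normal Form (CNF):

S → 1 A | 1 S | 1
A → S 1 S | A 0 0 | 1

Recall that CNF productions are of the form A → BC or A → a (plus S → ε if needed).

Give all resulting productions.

T1 → 1; S → 1; T0 → 0; A → 1; S → T1 A; S → T1 S; A → S X0; X0 → T1 S; A → A X1; X1 → T0 T0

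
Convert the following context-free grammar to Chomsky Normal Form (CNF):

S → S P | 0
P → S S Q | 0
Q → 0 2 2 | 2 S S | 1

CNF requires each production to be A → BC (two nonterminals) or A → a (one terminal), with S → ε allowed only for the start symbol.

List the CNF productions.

S → 0; P → 0; T0 → 0; T2 → 2; Q → 1; S → S P; P → S X0; X0 → S Q; Q → T0 X1; X1 → T2 T2; Q → T2 X2; X2 → S S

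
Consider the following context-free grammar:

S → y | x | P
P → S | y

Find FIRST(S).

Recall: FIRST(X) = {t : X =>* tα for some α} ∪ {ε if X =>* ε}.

We compute FIRST(S) using the standard algorithm.
FIRST(P) = {x, y}
FIRST(S) = {x, y}
Therefore, FIRST(S) = {x, y}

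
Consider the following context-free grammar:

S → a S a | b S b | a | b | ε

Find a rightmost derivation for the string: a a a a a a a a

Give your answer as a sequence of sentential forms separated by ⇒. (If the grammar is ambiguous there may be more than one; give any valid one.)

S ⇒ a S a ⇒ a a S a a ⇒ a a a S a a a ⇒ a a a a S a a a a ⇒ a a a a a a a a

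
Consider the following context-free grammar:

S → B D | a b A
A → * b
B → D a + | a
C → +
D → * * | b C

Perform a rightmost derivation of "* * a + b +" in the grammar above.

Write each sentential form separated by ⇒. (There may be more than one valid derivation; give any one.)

S ⇒ B D ⇒ B b C ⇒ B b + ⇒ D a + b + ⇒ * * a + b +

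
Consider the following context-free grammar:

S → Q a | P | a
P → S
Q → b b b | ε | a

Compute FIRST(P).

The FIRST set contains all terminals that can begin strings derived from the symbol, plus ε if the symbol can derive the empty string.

We compute FIRST(P) using the standard algorithm.
FIRST(P) = {a, b}
FIRST(Q) = {a, b, ε}
FIRST(S) = {a, b}
Therefore, FIRST(P) = {a, b}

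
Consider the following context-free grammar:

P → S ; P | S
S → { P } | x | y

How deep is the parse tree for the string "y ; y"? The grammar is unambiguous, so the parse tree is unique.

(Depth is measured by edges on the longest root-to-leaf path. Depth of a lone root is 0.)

3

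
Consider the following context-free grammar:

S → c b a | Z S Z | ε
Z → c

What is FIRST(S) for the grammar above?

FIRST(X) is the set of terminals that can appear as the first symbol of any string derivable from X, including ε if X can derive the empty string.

We compute FIRST(S) using the standard algorithm.
FIRST(S) = {c, ε}
FIRST(Z) = {c}
Therefore, FIRST(S) = {c, ε}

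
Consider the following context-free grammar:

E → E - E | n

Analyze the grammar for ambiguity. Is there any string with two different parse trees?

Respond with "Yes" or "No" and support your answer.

Yes - the string 'n - n - n - n' has two distinct parse trees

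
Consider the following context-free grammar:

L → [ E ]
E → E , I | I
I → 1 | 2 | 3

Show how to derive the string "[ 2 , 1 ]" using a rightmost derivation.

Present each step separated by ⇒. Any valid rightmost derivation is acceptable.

L ⇒ [ E ] ⇒ [ E , I ] ⇒ [ E , 1 ] ⇒ [ I , 1 ] ⇒ [ 2 , 1 ]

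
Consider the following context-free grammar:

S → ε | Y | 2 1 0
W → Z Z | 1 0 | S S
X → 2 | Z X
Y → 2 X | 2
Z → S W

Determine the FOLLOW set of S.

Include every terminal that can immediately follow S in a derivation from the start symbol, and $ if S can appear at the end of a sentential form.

We compute FOLLOW(S) using the standard algorithm.
FOLLOW(S) starts with {$}.
FIRST(S) = {2, ε}
FIRST(W) = {1, 2, ε}
FIRST(X) = {1, 2}
FIRST(Y) = {2}
FIRST(Z) = {1, 2, ε}
FOLLOW(S) = {$, 1, 2}
FOLLOW(W) = {1, 2}
FOLLOW(X) = {$, 1, 2}
FOLLOW(Y) = {$, 1, 2}
FOLLOW(Z) = {1, 2}
Therefore, FOLLOW(S) = {$, 1, 2}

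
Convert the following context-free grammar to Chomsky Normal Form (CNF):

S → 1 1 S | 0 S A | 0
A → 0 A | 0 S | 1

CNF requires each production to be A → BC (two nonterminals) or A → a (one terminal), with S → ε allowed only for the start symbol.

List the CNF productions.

T1 → 1; T0 → 0; S → 0; A → 1; S → T1 X0; X0 → T1 S; S → T0 X1; X1 → S A; A → T0 A; A → T0 S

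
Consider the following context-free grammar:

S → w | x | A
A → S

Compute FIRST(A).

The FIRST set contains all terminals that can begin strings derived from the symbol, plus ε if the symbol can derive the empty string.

We compute FIRST(A) using the standard algorithm.
FIRST(A) = {w, x}
FIRST(S) = {w, x}
Therefore, FIRST(A) = {w, x}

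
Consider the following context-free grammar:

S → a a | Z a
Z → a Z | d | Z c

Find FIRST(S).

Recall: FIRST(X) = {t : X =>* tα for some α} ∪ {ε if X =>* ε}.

We compute FIRST(S) using the standard algorithm.
FIRST(S) = {a, d}
FIRST(Z) = {a, d}
Therefore, FIRST(S) = {a, d}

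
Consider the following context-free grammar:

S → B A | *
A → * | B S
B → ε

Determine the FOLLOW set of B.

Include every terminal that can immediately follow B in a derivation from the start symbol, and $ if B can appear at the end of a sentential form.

We compute FOLLOW(B) using the standard algorithm.
FOLLOW(S) starts with {$}.
FIRST(A) = {*}
FIRST(B) = {ε}
FIRST(S) = {*}
FOLLOW(A) = {$}
FOLLOW(B) = {*}
FOLLOW(S) = {$}
Therefore, FOLLOW(B) = {*}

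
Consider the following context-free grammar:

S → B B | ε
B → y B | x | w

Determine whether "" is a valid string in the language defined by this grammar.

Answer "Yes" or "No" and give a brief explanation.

Yes - a valid derivation exists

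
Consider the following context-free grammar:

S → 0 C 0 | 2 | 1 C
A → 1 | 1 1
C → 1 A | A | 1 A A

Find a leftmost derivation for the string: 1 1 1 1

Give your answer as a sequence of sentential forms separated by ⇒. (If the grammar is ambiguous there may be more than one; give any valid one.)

S ⇒ 1 C ⇒ 1 1 A ⇒ 1 1 1 1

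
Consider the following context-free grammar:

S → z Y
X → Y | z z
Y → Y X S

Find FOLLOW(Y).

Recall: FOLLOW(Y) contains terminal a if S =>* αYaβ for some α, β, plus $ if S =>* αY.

We compute FOLLOW(Y) using the standard algorithm.
FOLLOW(S) starts with {$}.
FIRST(S) = {z}
FIRST(X) = {z}
FIRST(Y) = {}
FOLLOW(S) = {$, z}
FOLLOW(X) = {z}
FOLLOW(Y) = {$, z}
Therefore, FOLLOW(Y) = {$, z}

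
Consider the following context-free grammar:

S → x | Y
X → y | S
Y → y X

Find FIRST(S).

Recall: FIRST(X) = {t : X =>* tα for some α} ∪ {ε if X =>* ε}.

We compute FIRST(S) using the standard algorithm.
FIRST(S) = {x, y}
FIRST(X) = {x, y}
FIRST(Y) = {y}
Therefore, FIRST(S) = {x, y}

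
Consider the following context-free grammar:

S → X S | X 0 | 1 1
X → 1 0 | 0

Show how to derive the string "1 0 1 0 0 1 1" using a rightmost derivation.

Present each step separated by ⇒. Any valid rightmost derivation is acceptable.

S ⇒ X S ⇒ X X S ⇒ X X X S ⇒ X X X 1 1 ⇒ X X 0 1 1 ⇒ X 1 0 0 1 1 ⇒ 1 0 1 0 0 1 1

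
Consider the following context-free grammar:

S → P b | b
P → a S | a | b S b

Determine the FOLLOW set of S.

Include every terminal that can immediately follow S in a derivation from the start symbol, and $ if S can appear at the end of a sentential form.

We compute FOLLOW(S) using the standard algorithm.
FOLLOW(S) starts with {$}.
FIRST(P) = {a, b}
FIRST(S) = {a, b}
FOLLOW(P) = {b}
FOLLOW(S) = {$, b}
Therefore, FOLLOW(S) = {$, b}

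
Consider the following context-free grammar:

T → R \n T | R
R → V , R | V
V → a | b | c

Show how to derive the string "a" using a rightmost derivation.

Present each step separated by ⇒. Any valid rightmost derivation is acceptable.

T ⇒ R ⇒ V ⇒ a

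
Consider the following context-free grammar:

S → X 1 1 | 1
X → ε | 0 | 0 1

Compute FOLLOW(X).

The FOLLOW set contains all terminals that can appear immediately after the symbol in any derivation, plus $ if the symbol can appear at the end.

We compute FOLLOW(X) using the standard algorithm.
FOLLOW(S) starts with {$}.
FIRST(S) = {0, 1}
FIRST(X) = {0, ε}
FOLLOW(S) = {$}
FOLLOW(X) = {1}
Therefore, FOLLOW(X) = {1}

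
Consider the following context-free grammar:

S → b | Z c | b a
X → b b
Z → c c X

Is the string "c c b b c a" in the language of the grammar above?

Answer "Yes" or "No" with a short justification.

No - no valid derivation exists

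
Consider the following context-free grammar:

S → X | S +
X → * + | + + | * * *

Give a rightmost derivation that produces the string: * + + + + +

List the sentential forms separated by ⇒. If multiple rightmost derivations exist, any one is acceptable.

S ⇒ S + ⇒ S + + ⇒ S + + + ⇒ S + + + + ⇒ X + + + + ⇒ * + + + + +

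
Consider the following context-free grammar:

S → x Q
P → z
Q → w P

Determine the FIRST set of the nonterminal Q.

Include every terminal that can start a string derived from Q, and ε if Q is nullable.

We compute FIRST(Q) using the standard algorithm.
FIRST(P) = {z}
FIRST(Q) = {w}
FIRST(S) = {x}
Therefore, FIRST(Q) = {w}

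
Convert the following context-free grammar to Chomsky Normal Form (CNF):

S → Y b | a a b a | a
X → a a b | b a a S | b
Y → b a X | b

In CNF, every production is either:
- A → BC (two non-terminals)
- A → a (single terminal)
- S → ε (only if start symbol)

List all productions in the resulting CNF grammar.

TB → b; TA → a; S → a; X → b; Y → b; S → Y TB; S → TA X0; X0 → TA X1; X1 → TB TA; X → TA X2; X2 → TA TB; X → TB X3; X3 → TA X4; X4 → TA S; Y → TB X5; X5 → TA X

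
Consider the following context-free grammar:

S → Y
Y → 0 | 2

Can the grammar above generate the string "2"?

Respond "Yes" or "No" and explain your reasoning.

Yes - a valid derivation exists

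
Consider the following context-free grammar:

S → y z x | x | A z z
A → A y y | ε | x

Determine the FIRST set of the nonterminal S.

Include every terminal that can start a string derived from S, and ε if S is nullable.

We compute FIRST(S) using the standard algorithm.
FIRST(A) = {x, y, ε}
FIRST(S) = {x, y, z}
Therefore, FIRST(S) = {x, y, z}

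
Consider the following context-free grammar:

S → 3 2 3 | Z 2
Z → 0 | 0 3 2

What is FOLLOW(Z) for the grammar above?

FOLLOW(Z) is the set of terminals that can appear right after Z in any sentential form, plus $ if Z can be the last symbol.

We compute FOLLOW(Z) using the standard algorithm.
FOLLOW(S) starts with {$}.
FIRST(S) = {0, 3}
FIRST(Z) = {0}
FOLLOW(S) = {$}
FOLLOW(Z) = {2}
Therefore, FOLLOW(Z) = {2}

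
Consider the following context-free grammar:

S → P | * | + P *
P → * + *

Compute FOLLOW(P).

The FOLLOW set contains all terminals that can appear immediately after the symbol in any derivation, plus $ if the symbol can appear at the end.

We compute FOLLOW(P) using the standard algorithm.
FOLLOW(S) starts with {$}.
FIRST(P) = {*}
FIRST(S) = {*, +}
FOLLOW(P) = {$, *}
FOLLOW(S) = {$}
Therefore, FOLLOW(P) = {$, *}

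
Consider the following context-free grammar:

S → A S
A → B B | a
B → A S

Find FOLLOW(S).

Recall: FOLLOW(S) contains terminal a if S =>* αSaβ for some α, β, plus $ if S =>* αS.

We compute FOLLOW(S) using the standard algorithm.
FOLLOW(S) starts with {$}.
FIRST(A) = {a}
FIRST(B) = {a}
FIRST(S) = {a}
FOLLOW(A) = {a}
FOLLOW(B) = {a}
FOLLOW(S) = {$, a}
Therefore, FOLLOW(S) = {$, a}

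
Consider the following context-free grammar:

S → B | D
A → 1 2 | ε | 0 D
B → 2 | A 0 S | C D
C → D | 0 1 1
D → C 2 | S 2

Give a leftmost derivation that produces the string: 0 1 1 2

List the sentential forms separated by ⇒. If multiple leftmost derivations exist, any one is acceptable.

S ⇒ D ⇒ C 2 ⇒ 0 1 1 2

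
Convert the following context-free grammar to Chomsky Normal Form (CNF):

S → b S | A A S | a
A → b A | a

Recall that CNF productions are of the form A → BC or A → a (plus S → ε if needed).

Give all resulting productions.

TB → b; S → a; A → a; S → TB S; S → A X0; X0 → A S; A → TB A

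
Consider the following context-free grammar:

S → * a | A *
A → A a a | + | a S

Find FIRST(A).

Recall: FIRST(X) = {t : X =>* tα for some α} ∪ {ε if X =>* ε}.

We compute FIRST(A) using the standard algorithm.
FIRST(A) = {+, a}
FIRST(S) = {*, +, a}
Therefore, FIRST(A) = {+, a}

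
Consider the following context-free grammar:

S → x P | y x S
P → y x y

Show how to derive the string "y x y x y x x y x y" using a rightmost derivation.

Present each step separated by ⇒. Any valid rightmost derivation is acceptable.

S ⇒ y x S ⇒ y x y x S ⇒ y x y x y x S ⇒ y x y x y x x P ⇒ y x y x y x x y x y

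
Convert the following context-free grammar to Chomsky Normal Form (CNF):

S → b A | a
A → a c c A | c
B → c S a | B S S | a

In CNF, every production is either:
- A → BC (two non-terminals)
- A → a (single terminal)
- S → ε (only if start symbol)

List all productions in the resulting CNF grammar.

TB → b; S → a; TA → a; TC → c; A → c; B → a; S → TB A; A → TA X0; X0 → TC X1; X1 → TC A; B → TC X2; X2 → S TA; B → B X3; X3 → S S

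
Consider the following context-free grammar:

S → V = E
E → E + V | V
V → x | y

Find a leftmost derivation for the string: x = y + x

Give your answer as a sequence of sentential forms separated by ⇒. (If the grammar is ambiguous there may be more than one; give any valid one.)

S ⇒ V = E ⇒ x = E ⇒ x = E + V ⇒ x = V + V ⇒ x = y + V ⇒ x = y + x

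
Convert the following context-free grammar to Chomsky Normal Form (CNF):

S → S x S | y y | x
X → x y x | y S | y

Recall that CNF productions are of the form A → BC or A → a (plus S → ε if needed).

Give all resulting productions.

TX → x; TY → y; S → x; X → y; S → S X0; X0 → TX S; S → TY TY; X → TX X1; X1 → TY TX; X → TY S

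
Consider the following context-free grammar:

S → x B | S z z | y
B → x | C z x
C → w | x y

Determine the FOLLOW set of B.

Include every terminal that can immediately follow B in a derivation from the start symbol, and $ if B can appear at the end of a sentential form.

We compute FOLLOW(B) using the standard algorithm.
FOLLOW(S) starts with {$}.
FIRST(B) = {w, x}
FIRST(C) = {w, x}
FIRST(S) = {x, y}
FOLLOW(B) = {$, z}
FOLLOW(C) = {z}
FOLLOW(S) = {$, z}
Therefore, FOLLOW(B) = {$, z}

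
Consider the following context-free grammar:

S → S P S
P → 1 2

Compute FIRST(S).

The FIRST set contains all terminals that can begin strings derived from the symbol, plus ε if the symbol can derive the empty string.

We compute FIRST(S) using the standard algorithm.
FIRST(P) = {1}
FIRST(S) = {}
Therefore, FIRST(S) = {}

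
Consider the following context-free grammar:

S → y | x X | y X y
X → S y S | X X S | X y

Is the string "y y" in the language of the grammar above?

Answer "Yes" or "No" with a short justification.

No - no valid derivation exists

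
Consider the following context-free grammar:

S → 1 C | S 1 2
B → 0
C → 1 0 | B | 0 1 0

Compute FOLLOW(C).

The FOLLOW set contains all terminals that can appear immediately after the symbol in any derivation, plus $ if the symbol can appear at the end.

We compute FOLLOW(C) using the standard algorithm.
FOLLOW(S) starts with {$}.
FIRST(B) = {0}
FIRST(C) = {0, 1}
FIRST(S) = {1}
FOLLOW(B) = {$, 1}
FOLLOW(C) = {$, 1}
FOLLOW(S) = {$, 1}
Therefore, FOLLOW(C) = {$, 1}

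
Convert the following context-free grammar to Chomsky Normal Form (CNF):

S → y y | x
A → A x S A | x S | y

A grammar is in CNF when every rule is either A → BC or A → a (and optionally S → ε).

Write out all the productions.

TY → y; S → x; TX → x; A → y; S → TY TY; A → A X0; X0 → TX X1; X1 → S A; A → TX S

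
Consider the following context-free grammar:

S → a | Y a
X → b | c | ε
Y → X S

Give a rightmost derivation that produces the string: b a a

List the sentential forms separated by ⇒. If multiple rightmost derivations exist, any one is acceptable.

S ⇒ Y a ⇒ X S a ⇒ X a a ⇒ b a a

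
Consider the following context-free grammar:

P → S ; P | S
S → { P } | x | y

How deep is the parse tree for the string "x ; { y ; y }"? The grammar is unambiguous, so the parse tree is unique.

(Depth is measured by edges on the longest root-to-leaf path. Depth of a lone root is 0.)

6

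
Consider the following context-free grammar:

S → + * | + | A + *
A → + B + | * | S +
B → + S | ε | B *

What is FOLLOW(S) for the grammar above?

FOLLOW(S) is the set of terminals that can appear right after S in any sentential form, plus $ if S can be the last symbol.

We compute FOLLOW(S) using the standard algorithm.
FOLLOW(S) starts with {$}.
FIRST(A) = {*, +}
FIRST(B) = {*, +, ε}
FIRST(S) = {*, +}
FOLLOW(A) = {+}
FOLLOW(B) = {*, +}
FOLLOW(S) = {$, *, +}
Therefore, FOLLOW(S) = {$, *, +}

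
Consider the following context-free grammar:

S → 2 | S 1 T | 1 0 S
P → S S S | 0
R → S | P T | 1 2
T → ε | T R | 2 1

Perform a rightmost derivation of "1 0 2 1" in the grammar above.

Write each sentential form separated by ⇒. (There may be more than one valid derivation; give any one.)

S ⇒ S 1 T ⇒ S 1 ⇒ 1 0 S 1 ⇒ 1 0 2 1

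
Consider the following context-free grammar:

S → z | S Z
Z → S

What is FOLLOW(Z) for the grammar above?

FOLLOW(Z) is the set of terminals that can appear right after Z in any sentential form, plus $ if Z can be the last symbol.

We compute FOLLOW(Z) using the standard algorithm.
FOLLOW(S) starts with {$}.
FIRST(S) = {z}
FIRST(Z) = {z}
FOLLOW(S) = {$, z}
FOLLOW(Z) = {$, z}
Therefore, FOLLOW(Z) = {$, z}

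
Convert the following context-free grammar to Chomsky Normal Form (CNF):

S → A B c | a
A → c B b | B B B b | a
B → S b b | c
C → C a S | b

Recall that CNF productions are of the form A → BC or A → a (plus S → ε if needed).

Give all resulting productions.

TC → c; S → a; TB → b; A → a; B → c; TA → a; C → b; S → A X0; X0 → B TC; A → TC X1; X1 → B TB; A → B X2; X2 → B X3; X3 → B TB; B → S X4; X4 → TB TB; C → C X5; X5 → TA S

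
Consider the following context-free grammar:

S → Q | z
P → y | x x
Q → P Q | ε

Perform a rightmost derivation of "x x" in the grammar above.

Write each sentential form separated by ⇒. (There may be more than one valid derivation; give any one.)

S ⇒ Q ⇒ P Q ⇒ P ⇒ x x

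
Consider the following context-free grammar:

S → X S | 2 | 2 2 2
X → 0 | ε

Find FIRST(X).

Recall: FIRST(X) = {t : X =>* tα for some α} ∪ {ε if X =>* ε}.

We compute FIRST(X) using the standard algorithm.
FIRST(S) = {0, 2}
FIRST(X) = {0, ε}
Therefore, FIRST(X) = {0, ε}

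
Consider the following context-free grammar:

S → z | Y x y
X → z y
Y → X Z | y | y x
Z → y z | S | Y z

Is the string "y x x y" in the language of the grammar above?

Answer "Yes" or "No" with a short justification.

Yes - a valid derivation exists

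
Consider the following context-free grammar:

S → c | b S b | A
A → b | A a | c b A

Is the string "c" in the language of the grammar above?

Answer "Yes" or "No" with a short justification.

Yes - a valid derivation exists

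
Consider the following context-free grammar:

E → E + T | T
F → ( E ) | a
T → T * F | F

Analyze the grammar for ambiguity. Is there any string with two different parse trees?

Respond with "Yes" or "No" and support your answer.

No - the grammar is unambiguous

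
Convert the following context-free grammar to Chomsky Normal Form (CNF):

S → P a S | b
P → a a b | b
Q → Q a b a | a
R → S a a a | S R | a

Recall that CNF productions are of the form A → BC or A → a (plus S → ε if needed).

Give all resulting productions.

TA → a; S → b; TB → b; P → b; Q → a; R → a; S → P X0; X0 → TA S; P → TA X1; X1 → TA TB; Q → Q X2; X2 → TA X3; X3 → TB TA; R → S X4; X4 → TA X5; X5 → TA TA; R → S R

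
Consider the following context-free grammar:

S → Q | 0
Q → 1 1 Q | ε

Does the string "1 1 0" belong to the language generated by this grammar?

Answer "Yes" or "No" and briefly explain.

No - no valid derivation exists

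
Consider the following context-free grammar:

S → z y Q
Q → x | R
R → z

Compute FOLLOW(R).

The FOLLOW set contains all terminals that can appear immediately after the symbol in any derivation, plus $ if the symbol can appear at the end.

We compute FOLLOW(R) using the standard algorithm.
FOLLOW(S) starts with {$}.
FIRST(Q) = {x, z}
FIRST(R) = {z}
FIRST(S) = {z}
FOLLOW(Q) = {$}
FOLLOW(R) = {$}
FOLLOW(S) = {$}
Therefore, FOLLOW(R) = {$}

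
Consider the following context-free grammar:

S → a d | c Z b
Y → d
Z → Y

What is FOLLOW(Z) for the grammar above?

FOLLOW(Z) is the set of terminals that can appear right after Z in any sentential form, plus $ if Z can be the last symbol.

We compute FOLLOW(Z) using the standard algorithm.
FOLLOW(S) starts with {$}.
FIRST(S) = {a, c}
FIRST(Y) = {d}
FIRST(Z) = {d}
FOLLOW(S) = {$}
FOLLOW(Y) = {b}
FOLLOW(Z) = {b}
Therefore, FOLLOW(Z) = {b}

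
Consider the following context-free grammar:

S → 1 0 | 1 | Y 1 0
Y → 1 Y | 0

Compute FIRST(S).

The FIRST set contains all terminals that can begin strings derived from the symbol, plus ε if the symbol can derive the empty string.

We compute FIRST(S) using the standard algorithm.
FIRST(S) = {0, 1}
FIRST(Y) = {0, 1}
Therefore, FIRST(S) = {0, 1}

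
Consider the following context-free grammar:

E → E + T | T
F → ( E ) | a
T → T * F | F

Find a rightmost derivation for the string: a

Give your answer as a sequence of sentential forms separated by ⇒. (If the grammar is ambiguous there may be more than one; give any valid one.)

E ⇒ T ⇒ F ⇒ a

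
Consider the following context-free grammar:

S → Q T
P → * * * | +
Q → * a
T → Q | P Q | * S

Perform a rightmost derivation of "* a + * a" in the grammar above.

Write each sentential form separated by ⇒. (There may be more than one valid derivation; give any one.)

S ⇒ Q T ⇒ Q P Q ⇒ Q P * a ⇒ Q + * a ⇒ * a + * a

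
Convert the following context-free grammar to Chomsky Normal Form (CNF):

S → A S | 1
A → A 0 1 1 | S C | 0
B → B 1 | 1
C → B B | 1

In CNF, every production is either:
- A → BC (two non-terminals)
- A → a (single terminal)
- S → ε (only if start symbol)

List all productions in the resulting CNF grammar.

S → 1; T0 → 0; T1 → 1; A → 0; B → 1; C → 1; S → A S; A → A X0; X0 → T0 X1; X1 → T1 T1; A → S C; B → B T1; C → B B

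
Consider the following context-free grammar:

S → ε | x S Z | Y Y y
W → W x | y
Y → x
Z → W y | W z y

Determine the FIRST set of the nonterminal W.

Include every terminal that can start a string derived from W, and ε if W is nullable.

We compute FIRST(W) using the standard algorithm.
FIRST(S) = {x, ε}
FIRST(W) = {y}
FIRST(Y) = {x}
FIRST(Z) = {y}
Therefore, FIRST(W) = {y}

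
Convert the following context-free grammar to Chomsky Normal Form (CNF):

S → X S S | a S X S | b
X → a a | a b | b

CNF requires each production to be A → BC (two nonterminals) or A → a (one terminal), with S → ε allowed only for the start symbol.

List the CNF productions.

TA → a; S → b; TB → b; X → b; S → X X0; X0 → S S; S → TA X1; X1 → S X2; X2 → X S; X → TA TA; X → TA TB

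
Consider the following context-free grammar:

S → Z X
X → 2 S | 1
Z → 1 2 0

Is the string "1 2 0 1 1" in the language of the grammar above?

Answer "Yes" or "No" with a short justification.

No - no valid derivation exists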